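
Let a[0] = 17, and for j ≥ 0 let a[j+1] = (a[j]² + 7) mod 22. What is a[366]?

5

Listing terms: a[0] = 17,  a[1] = 10,  a[2] = 19,  a[3] = 16,  a[4] = 21,  a[5] = 8,  a[6] = 5,  a[7] = 10.
Since a[7] = a[1] = 10, the sequence is eventually periodic: after a pre-period of length 1 it cycles with period 6.
For j ≥ 1, a[j] depends only on (j - 1) mod 6. (366 - 1) mod 6 = 5, so a[366] = a[6] = 5.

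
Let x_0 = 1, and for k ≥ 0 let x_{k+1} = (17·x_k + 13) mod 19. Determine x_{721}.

11

Listing terms: x_0 = 1; x_1 = 11; x_2 = 10; x_3 = 12; x_4 = 8; x_5 = 16; x_6 = 0; x_7 = 13; x_8 = 6; x_9 = 1.
Since x_9 = x_0 = 1, the sequence is periodic with period 9.
So x_{721} = x_{0 + ((721-0) mod 9)} = x_1 = 11.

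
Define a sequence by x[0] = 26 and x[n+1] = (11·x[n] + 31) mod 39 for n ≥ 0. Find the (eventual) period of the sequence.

12

Computing terms: x[0] = 26, x[1] = 5, x[2] = 8, x[3] = 2, x[4] = 14, x[5] = 29, x[6] = 38, x[7] = 20, x[8] = 17, x[9] = 23, x[10] = 11, x[11] = 35, x[12] = 26.
The sequence repeats with period 12.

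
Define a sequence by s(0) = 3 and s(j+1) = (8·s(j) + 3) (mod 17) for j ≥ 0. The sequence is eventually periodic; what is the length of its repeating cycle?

8

s(0) = 3; s(1) = 10; s(2) = 15; s(3) = 4; s(4) = 1; s(5) = 11; s(6) = 6; s(7) = 0; s(8) = 3.
Since s(8) = s(0) = 3, the sequence is periodic with period 8.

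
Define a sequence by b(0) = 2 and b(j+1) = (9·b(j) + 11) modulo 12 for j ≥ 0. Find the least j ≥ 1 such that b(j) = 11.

Listing terms: b(0) = 2; b(1) = 5; b(2) = 8; b(3) = 11; b(4) = 2.
The sequence repeats with period 4.
The value 11 first appears (with j ≥ 1) at b(3).

3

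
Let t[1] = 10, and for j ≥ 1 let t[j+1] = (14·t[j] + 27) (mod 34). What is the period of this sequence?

16

We have t[1] = 10, t[2] = 31, t[3] = 19, t[4] = 21, t[5] = 15, t[6] = 33, t[7] = 13, t[8] = 5, t[9] = 29, t[10] = 25, t[11] = 3, t[12] = 1, t[13] = 7, t[14] = 23, t[15] = 9, t[16] = 17, t[17] = 27, t[18] = 31.
Since t[18] = t[2] = 31, the sequence is eventually periodic: after a pre-period of length 1 it cycles with period 16.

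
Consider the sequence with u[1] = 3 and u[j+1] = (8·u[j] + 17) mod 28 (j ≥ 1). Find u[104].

Listing terms: u[1] = 3, u[2] = 13, u[3] = 9, u[4] = 5, u[5] = 1, u[6] = 25, u[7] = 21, u[8] = 17, u[9] = 13.
Since u[9] = u[2] = 13, the sequence is eventually periodic: after a pre-period of length 1 it cycles with period 7.
For j ≥ 2, u[j] depends only on (j - 2) mod 7. (104 - 2) mod 7 = 4, so u[104] = u[6] = 25.

25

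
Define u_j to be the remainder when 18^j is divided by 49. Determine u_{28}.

Listing terms: u_1 = 18, u_2 = 30, u_3 = 1, u_4 = 18.
Since u_4 = u_1 = 18, the sequence is periodic with period 3.
So u_{28} = u_{1 + ((28-1) mod 3)} = u_1 = 18.

18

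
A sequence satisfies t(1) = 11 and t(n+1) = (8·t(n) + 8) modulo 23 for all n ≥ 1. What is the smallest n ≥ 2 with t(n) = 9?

11

t(1) = 11, t(2) = 4, t(3) = 17, t(4) = 6, t(5) = 10, t(6) = 19, t(7) = 22, t(8) = 0, t(9) = 8, t(10) = 3, t(11) = 9, t(12) = 11.
The sequence repeats with period 11.
The value 9 first appears (with n ≥ 2) at t(11).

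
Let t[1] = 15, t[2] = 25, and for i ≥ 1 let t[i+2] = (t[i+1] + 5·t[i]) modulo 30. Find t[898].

15

t[1] = 15; t[2] = 25; t[3] = 10; t[4] = 15; t[5] = 5; t[6] = 20; t[7] = 15; t[8] = 25.
The sequence repeats with period 6.
So t[898] = t[1 + ((898-1) mod 6)] = t[4] = 15.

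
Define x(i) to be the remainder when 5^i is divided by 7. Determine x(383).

3

Computing terms: x(0) = 1, x(1) = 5, x(2) = 4, x(3) = 6, x(4) = 2, x(5) = 3, x(6) = 1.
The sequence repeats with period 6.
So x(383) = x(0 + ((383-0) mod 6)) = x(5) = 3.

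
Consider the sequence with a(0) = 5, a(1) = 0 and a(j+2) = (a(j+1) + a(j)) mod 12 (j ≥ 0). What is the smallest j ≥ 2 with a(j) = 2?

a(0) = 5, a(1) = 0, a(2) = 5, a(3) = 5, a(4) = 10, a(5) = 3, a(6) = 1, a(7) = 4, a(8) = 5, a(9) = 9, a(10) = 2, a(11) = 11, a(12) = 1, a(13) = 0, a(14) = 1, a(15) = 1, a(16) = 2, a(17) = 3, a(18) = 5, a(19) = 8, a(20) = 1, a(21) = 9, a(22) = 10, a(23) = 7, a(24) = 5, a(25) = 0.
The sequence repeats with period 24.
The value 2 first appears (with j ≥ 2) at a(10).

10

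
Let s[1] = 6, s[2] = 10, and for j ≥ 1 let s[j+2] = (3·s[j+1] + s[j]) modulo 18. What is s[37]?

6

Listing terms: s[1] = 6; s[2] = 10; s[3] = 0; s[4] = 10; s[5] = 12; s[6] = 10; s[7] = 6; s[8] = 10.
The sequence repeats with period 6.
So s[37] = s[1 + ((37-1) mod 6)] = s[1] = 6.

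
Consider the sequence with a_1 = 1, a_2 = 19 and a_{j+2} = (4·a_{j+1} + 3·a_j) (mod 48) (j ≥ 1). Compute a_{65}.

1

a_1 = 1, a_2 = 19, a_3 = 31, a_4 = 37, a_5 = 1, a_6 = 19.
Since (a_5, a_6) = (a_1, a_2) = (1, 19) (two consecutive terms determine the rest), the sequence is periodic with period 4.
(65 - 1) mod 4 = 0, so a_{65} = a_1 = 1.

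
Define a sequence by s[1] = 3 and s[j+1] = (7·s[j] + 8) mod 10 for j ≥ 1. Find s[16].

Listing terms: s[1] = 3; s[2] = 9; s[3] = 1; s[4] = 5; s[5] = 3.
The sequence repeats with period 4.
So s[16] = s[1 + ((16-1) mod 4)] = s[4] = 5.

5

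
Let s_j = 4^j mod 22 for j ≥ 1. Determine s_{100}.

12

We have s_1 = 4; s_2 = 16; s_3 = 20; s_4 = 14; s_5 = 12; s_6 = 4.
The sequence repeats with period 5.
So s_{100} = s_{1 + ((100-1) mod 5)} = s_5 = 12.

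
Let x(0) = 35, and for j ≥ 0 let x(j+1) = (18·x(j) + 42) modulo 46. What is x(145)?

40

x(0) = 35, x(1) = 28, x(2) = 40, x(3) = 26, x(4) = 4, x(5) = 22, x(6) = 24, x(7) = 14, x(8) = 18, x(9) = 44, x(10) = 6, x(11) = 12, x(12) = 28.
Since x(12) = x(1) = 28, the sequence is eventually periodic: after a pre-period of length 1 it cycles with period 11.
For j ≥ 1, x(j) depends only on (j - 1) mod 11. (145 - 1) mod 11 = 1, so x(145) = x(2) = 40.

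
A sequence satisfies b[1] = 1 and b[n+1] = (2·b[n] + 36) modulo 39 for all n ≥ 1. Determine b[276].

2

Listing terms: b[1] = 1, b[2] = 38, b[3] = 34, b[4] = 26, b[5] = 10, b[6] = 17, b[7] = 31, b[8] = 20, b[9] = 37, b[10] = 32, b[11] = 22, b[12] = 2, b[13] = 1.
Since b[13] = b[1] = 1, the sequence is periodic with period 12.
So b[276] = b[1 + ((276-1) mod 12)] = b[12] = 2.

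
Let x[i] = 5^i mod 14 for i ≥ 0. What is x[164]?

11

x[0] = 1, x[1] = 5, x[2] = 11, x[3] = 13, x[4] = 9, x[5] = 3, x[6] = 1.
Since x[6] = x[0] = 1, the sequence is periodic with period 6.
So x[164] = x[0 + ((164-0) mod 6)] = x[2] = 11.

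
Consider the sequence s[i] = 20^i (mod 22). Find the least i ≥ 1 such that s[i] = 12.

Computing terms: s[0] = 1, s[1] = 20, s[2] = 4, s[3] = 14, s[4] = 16, s[5] = 12, s[6] = 20.
Since s[6] = s[1] = 20, the sequence is eventually periodic: after a pre-period of length 1 it cycles with period 5.
The value 12 first appears (with i ≥ 1) at s[5].

5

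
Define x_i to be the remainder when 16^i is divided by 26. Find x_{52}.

16

x_0 = 1,  x_1 = 16,  x_2 = 22,  x_3 = 14,  x_4 = 16.
Since x_4 = x_1 = 16, the sequence is eventually periodic: after a pre-period of length 1 it cycles with period 3.
For i ≥ 1, x_i depends only on (i - 1) mod 3. (52 - 1) mod 3 = 0, so x_{52} = x_1 = 16.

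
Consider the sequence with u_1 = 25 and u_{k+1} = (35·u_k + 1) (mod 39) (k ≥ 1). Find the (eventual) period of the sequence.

Listing terms: u_1 = 25, u_2 = 18, u_3 = 7, u_4 = 12, u_5 = 31, u_6 = 33, u_7 = 25.
The sequence repeats with period 6.

6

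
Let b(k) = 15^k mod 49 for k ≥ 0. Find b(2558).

43

Listing terms: b(0) = 1,  b(1) = 15,  b(2) = 29,  b(3) = 43,  b(4) = 8,  b(5) = 22,  b(6) = 36,  b(7) = 1.
Since b(7) = b(0) = 1, the sequence is periodic with period 7.
So b(2558) = b(0 + ((2558-0) mod 7)) = b(3) = 43.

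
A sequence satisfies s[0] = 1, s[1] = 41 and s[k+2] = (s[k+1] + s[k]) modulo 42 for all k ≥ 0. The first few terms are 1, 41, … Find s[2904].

13

Computing terms: s[0] = 1; s[1] = 41; s[2] = 0; s[3] = 41; s[4] = 41; s[5] = 40; s[6] = 39; s[7] = 37; s[8] = 34; s[9] = 29; s[10] = 21; s[11] = 8; s[12] = 29; s[13] = 37; s[14] = 24; s[15] = 19; s[16] = 1; s[17] = 20; s[18] = 21; s[19] = 41; s[20] = 20; s[21] = 19; s[22] = 39; s[23] = 16; s[24] = 13; s[25] = 29; s[26] = 0; s[27] = 29; s[28] = 29; s[29] = 16; s[30] = 3; s[31] = 19; s[32] = 22; s[33] = 41; s[34] = 21; s[35] = 20; s[36] = 41; s[37] = 19; s[38] = 18; s[39] = 37; s[40] = 13; s[41] = 8; s[42] = 21; s[43] = 29; s[44] = 8; s[45] = 37; s[46] = 3; s[47] = 40; s[48] = 1; s[49] = 41.
Since (s[48], s[49]) = (s[0], s[1]) = (1, 41) (two consecutive terms determine the rest), the sequence is periodic with period 48.
(2904 - 0) mod 48 = 24, so s[2904] = s[24] = 13.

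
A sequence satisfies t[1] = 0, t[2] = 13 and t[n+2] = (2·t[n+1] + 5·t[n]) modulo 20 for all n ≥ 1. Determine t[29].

Listing terms: t[1] = 0, t[2] = 13, t[3] = 6, t[4] = 17, t[5] = 4, t[6] = 13, t[7] = 6.
Since (t[6], t[7]) = (t[2], t[3]) = (13, 6) (two consecutive terms determine the rest), the sequence is eventually periodic: after a pre-period of length 1 it cycles with period 4.
For n ≥ 2, t[n] depends only on (n - 2) mod 4. (29 - 2) mod 4 = 3, so t[29] = t[5] = 4.

4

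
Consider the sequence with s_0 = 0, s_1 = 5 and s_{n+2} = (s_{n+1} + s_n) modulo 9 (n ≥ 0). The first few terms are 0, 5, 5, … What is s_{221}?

Computing terms: s_0 = 0,  s_1 = 5,  s_2 = 5,  s_3 = 1,  s_4 = 6,  s_5 = 7,  s_6 = 4,  s_7 = 2,  s_8 = 6,  s_9 = 8,  s_{10} = 5,  s_{11} = 4,  s_{12} = 0,  s_{13} = 4,  s_{14} = 4,  s_{15} = 8,  s_{16} = 3,  s_{17} = 2,  s_{18} = 5,  s_{19} = 7,  s_{20} = 3,  s_{21} = 1,  s_{22} = 4,  s_{23} = 5,  s_{24} = 0,  s_{25} = 5.
The sequence repeats with period 24.
So s_{221} = s_{0 + ((221-0) mod 24)} = s_5 = 7.

7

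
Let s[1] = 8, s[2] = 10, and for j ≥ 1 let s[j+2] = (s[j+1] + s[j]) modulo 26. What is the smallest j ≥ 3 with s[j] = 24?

14

Listing terms: s[1] = 8; s[2] = 10; s[3] = 18; s[4] = 2; s[5] = 20; s[6] = 22; s[7] = 16; s[8] = 12; s[9] = 2; s[10] = 14; s[11] = 16; s[12] = 4; s[13] = 20; s[14] = 24; s[15] = 18; s[16] = 16; s[17] = 8; s[18] = 24; s[19] = 6; s[20] = 4; s[21] = 10; s[22] = 14; s[23] = 24; s[24] = 12; s[25] = 10; s[26] = 22; s[27] = 6; s[28] = 2; s[29] = 8; s[30] = 10.
The sequence repeats with period 28.
The value 24 first appears (with j ≥ 3) at s[14].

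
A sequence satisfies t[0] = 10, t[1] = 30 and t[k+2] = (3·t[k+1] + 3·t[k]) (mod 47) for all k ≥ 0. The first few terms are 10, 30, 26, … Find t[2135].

13

Listing terms: t[0] = 10, t[1] = 30, t[2] = 26, t[3] = 27, t[4] = 18, t[5] = 41, t[6] = 36, t[7] = 43, t[8] = 2, t[9] = 41, t[10] = 35, t[11] = 40, t[12] = 37, t[13] = 43, t[14] = 5, t[15] = 3, t[16] = 24, t[17] = 34, t[18] = 33, t[19] = 13, t[20] = 44, t[21] = 30, t[22] = 34, t[23] = 4, t[24] = 20, t[25] = 25, t[26] = 41, t[27] = 10, t[28] = 12, t[29] = 19, t[30] = 46, t[31] = 7, t[32] = 18, t[33] = 28, t[34] = 44, t[35] = 28, t[36] = 28, t[37] = 27, t[38] = 24, t[39] = 12, t[40] = 14, t[41] = 31, t[42] = 41, t[43] = 28, t[44] = 19, t[45] = 0, t[46] = 10, t[47] = 30.
The sequence repeats with period 46.
So t[2135] = t[0 + ((2135-0) mod 46)] = t[19] = 13.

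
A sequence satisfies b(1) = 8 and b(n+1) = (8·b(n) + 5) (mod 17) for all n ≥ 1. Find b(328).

11

We have b(1) = 8,  b(2) = 1,  b(3) = 13,  b(4) = 7,  b(5) = 10,  b(6) = 0,  b(7) = 5,  b(8) = 11,  b(9) = 8.
The sequence repeats with period 8.
(328 - 1) mod 8 = 7, so b(328) = b(8) = 11.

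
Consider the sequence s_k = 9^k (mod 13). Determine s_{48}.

We have s_1 = 9, s_2 = 3, s_3 = 1, s_4 = 9.
The sequence repeats with period 3.
So s_{48} = s_{1 + ((48-1) mod 3)} = s_3 = 1.

1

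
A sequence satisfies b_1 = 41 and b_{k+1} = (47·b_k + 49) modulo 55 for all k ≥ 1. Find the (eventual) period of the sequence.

Listing terms: b_1 = 41, b_2 = 51, b_3 = 26, b_4 = 6, b_5 = 1, b_6 = 41.
Since b_6 = b_1 = 41, the sequence is periodic with period 5.

5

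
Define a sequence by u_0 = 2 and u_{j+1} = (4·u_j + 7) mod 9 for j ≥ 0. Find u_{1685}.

Computing terms: u_0 = 2,  u_1 = 6,  u_2 = 4,  u_3 = 5,  u_4 = 0,  u_5 = 7,  u_6 = 8,  u_7 = 3,  u_8 = 1,  u_9 = 2.
Since u_9 = u_0 = 2, the sequence is periodic with period 9.
So u_{1685} = u_{0 + ((1685-0) mod 9)} = u_2 = 4.

4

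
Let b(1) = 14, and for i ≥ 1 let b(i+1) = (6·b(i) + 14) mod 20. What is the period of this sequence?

Computing terms: b(1) = 14,  b(2) = 18,  b(3) = 2,  b(4) = 6,  b(5) = 10,  b(6) = 14.
Since b(6) = b(1) = 14, the sequence is periodic with period 5.

5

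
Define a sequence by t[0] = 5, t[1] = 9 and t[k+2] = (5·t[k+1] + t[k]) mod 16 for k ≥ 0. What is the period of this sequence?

t[0] = 5; t[1] = 9; t[2] = 2; t[3] = 3; t[4] = 1; t[5] = 8; t[6] = 9; t[7] = 5; t[8] = 2; t[9] = 15; t[10] = 13; t[11] = 0; t[12] = 13; t[13] = 1; t[14] = 2; t[15] = 11; t[16] = 9; t[17] = 8; t[18] = 1; t[19] = 13; t[20] = 2; t[21] = 7; t[22] = 5; t[23] = 0; t[24] = 5; t[25] = 9.
Since (t[24], t[25]) = (t[0], t[1]) = (5, 9) (two consecutive terms determine the rest), the sequence is periodic with period 24.

24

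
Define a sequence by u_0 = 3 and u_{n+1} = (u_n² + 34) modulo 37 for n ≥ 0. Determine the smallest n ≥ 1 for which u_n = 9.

Computing terms: u_0 = 3, u_1 = 6, u_2 = 33, u_3 = 13, u_4 = 18, u_5 = 25, u_6 = 30, u_7 = 9, u_8 = 4, u_9 = 13.
Since u_9 = u_3 = 13, the sequence is eventually periodic: after a pre-period of length 3 it cycles with period 6.
The value 9 first appears (with n ≥ 1) at u_7.

7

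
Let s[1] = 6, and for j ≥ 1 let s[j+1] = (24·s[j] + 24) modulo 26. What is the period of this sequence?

12

Listing terms: s[1] = 6,  s[2] = 12,  s[3] = 0,  s[4] = 24,  s[5] = 2,  s[6] = 20,  s[7] = 10,  s[8] = 4,  s[9] = 16,  s[10] = 18,  s[11] = 14,  s[12] = 22,  s[13] = 6.
The sequence repeats with period 12.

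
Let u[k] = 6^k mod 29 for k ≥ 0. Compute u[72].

7

Computing terms: u[0] = 1,  u[1] = 6,  u[2] = 7,  u[3] = 13,  u[4] = 20,  u[5] = 4,  u[6] = 24,  u[7] = 28,  u[8] = 23,  u[9] = 22,  u[10] = 16,  u[11] = 9,  u[12] = 25,  u[13] = 5,  u[14] = 1.
Since u[14] = u[0] = 1, the sequence is periodic with period 14.
So u[72] = u[0 + ((72-0) mod 14)] = u[2] = 7.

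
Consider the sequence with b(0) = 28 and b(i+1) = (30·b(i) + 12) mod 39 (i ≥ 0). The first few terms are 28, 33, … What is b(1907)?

Computing terms: b(0) = 28,  b(1) = 33,  b(2) = 27,  b(3) = 3,  b(4) = 24,  b(5) = 30,  b(6) = 15,  b(7) = 33.
Since b(7) = b(1) = 33, the sequence is eventually periodic: after a pre-period of length 1 it cycles with period 6.
For i ≥ 1, b(i) depends only on (i - 1) mod 6. (1907 - 1) mod 6 = 4, so b(1907) = b(5) = 30.

30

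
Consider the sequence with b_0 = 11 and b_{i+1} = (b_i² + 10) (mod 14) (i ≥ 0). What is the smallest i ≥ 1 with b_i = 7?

2

b_0 = 11, b_1 = 5, b_2 = 7, b_3 = 3, b_4 = 5.
Since b_4 = b_1 = 5, the sequence is eventually periodic: after a pre-period of length 1 it cycles with period 3.
The value 7 first appears (with i ≥ 1) at b_2.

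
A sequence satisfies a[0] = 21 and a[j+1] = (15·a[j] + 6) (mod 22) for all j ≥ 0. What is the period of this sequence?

a[0] = 21; a[1] = 13; a[2] = 3; a[3] = 7; a[4] = 1; a[5] = 21.
The sequence repeats with period 5.

5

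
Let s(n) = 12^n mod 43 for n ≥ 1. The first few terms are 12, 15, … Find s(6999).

s(1) = 12, s(2) = 15, s(3) = 8, s(4) = 10, s(5) = 34, s(6) = 21, s(7) = 37, s(8) = 14, s(9) = 39, s(10) = 38, s(11) = 26, s(12) = 11, s(13) = 3, s(14) = 36, s(15) = 2, s(16) = 24, s(17) = 30, s(18) = 16, s(19) = 20, s(20) = 25, s(21) = 42, s(22) = 31, s(23) = 28, s(24) = 35, s(25) = 33, s(26) = 9, s(27) = 22, s(28) = 6, s(29) = 29, s(30) = 4, s(31) = 5, s(32) = 17, s(33) = 32, s(34) = 40, s(35) = 7, s(36) = 41, s(37) = 19, s(38) = 13, s(39) = 27, s(40) = 23, s(41) = 18, s(42) = 1, s(43) = 12.
Since s(43) = s(1) = 12, the sequence is periodic with period 42.
So s(6999) = s(1 + ((6999-1) mod 42)) = s(27) = 22.

22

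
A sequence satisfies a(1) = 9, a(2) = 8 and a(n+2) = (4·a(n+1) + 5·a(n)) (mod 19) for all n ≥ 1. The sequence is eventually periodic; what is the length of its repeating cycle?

Computing terms: a(1) = 9,  a(2) = 8,  a(3) = 1,  a(4) = 6,  a(5) = 10,  a(6) = 13,  a(7) = 7,  a(8) = 17,  a(9) = 8,  a(10) = 3,  a(11) = 14,  a(12) = 14,  a(13) = 12,  a(14) = 4,  a(15) = 0,  a(16) = 1,  a(17) = 4,  a(18) = 2,  a(19) = 9,  a(20) = 8.
The sequence repeats with period 18.

18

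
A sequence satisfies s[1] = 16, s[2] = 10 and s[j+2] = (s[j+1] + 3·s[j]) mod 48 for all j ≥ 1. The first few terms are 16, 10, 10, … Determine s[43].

s[1] = 16; s[2] = 10; s[3] = 10; s[4] = 40; s[5] = 22; s[6] = 46; s[7] = 16; s[8] = 10.
The sequence repeats with period 6.
So s[43] = s[1 + ((43-1) mod 6)] = s[1] = 16.

16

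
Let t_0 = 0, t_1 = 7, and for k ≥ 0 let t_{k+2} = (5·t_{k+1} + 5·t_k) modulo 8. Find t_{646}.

5

Computing terms: t_0 = 0; t_1 = 7; t_2 = 3; t_3 = 2; t_4 = 1; t_5 = 7; t_6 = 0; t_7 = 3; t_8 = 7; t_9 = 2; t_{10} = 5; t_{11} = 3; t_{12} = 0; t_{13} = 7.
The sequence repeats with period 12.
So t_{646} = t_{0 + ((646-0) mod 12)} = t_{10} = 5.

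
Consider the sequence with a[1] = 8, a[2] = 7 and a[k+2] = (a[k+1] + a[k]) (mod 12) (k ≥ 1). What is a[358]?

2

We have a[1] = 8,  a[2] = 7,  a[3] = 3,  a[4] = 10,  a[5] = 1,  a[6] = 11,  a[7] = 0,  a[8] = 11,  a[9] = 11,  a[10] = 10,  a[11] = 9,  a[12] = 7,  a[13] = 4,  a[14] = 11,  a[15] = 3,  a[16] = 2,  a[17] = 5,  a[18] = 7,  a[19] = 0,  a[20] = 7,  a[21] = 7,  a[22] = 2,  a[23] = 9,  a[24] = 11,  a[25] = 8,  a[26] = 7.
The sequence repeats with period 24.
(358 - 1) mod 24 = 21, so a[358] = a[22] = 2.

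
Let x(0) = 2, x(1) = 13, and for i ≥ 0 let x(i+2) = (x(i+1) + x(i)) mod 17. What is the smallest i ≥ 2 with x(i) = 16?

We have x(0) = 2; x(1) = 13; x(2) = 15; x(3) = 11; x(4) = 9; x(5) = 3; x(6) = 12; x(7) = 15; x(8) = 10; x(9) = 8; x(10) = 1; x(11) = 9; x(12) = 10; x(13) = 2; x(14) = 12; x(15) = 14; x(16) = 9; x(17) = 6; x(18) = 15; x(19) = 4; x(20) = 2; x(21) = 6; x(22) = 8; x(23) = 14; x(24) = 5; x(25) = 2; x(26) = 7; x(27) = 9; x(28) = 16; x(29) = 8; x(30) = 7; x(31) = 15; x(32) = 5; x(33) = 3; x(34) = 8; x(35) = 11; x(36) = 2; x(37) = 13.
Since (x(36), x(37)) = (x(0), x(1)) = (2, 13) (two consecutive terms determine the rest), the sequence is periodic with period 36.
The value 16 first appears (with i ≥ 2) at x(28).

28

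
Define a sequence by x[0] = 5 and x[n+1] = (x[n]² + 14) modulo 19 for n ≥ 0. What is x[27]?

11

Computing terms: x[0] = 5,  x[1] = 1,  x[2] = 15,  x[3] = 11,  x[4] = 2,  x[5] = 18,  x[6] = 15.
Since x[6] = x[2] = 15, the sequence is eventually periodic: after a pre-period of length 2 it cycles with period 4.
For n ≥ 2, x[n] depends only on (n - 2) mod 4. (27 - 2) mod 4 = 1, so x[27] = x[3] = 11.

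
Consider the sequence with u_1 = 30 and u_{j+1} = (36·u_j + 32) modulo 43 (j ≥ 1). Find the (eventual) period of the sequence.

3

Listing terms: u_1 = 30, u_2 = 37, u_3 = 31, u_4 = 30.
The sequence repeats with period 3.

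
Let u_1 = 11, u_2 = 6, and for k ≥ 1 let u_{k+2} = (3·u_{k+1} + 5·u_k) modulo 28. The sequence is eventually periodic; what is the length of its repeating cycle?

6

Listing terms: u_1 = 11; u_2 = 6; u_3 = 17; u_4 = 25; u_5 = 20; u_6 = 17; u_7 = 11; u_8 = 6.
The sequence repeats with period 6.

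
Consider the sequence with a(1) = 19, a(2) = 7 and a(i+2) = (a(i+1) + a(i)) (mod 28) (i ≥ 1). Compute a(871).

11

We have a(1) = 19,  a(2) = 7,  a(3) = 26,  a(4) = 5,  a(5) = 3,  a(6) = 8,  a(7) = 11,  a(8) = 19,  a(9) = 2,  a(10) = 21,  a(11) = 23,  a(12) = 16,  a(13) = 11,  a(14) = 27,  a(15) = 10,  a(16) = 9,  a(17) = 19,  a(18) = 0,  a(19) = 19,  a(20) = 19,  a(21) = 10,  a(22) = 1,  a(23) = 11,  a(24) = 12,  a(25) = 23,  a(26) = 7,  a(27) = 2,  a(28) = 9,  a(29) = 11,  a(30) = 20,  a(31) = 3,  a(32) = 23,  a(33) = 26,  a(34) = 21,  a(35) = 19,  a(36) = 12,  a(37) = 3,  a(38) = 15,  a(39) = 18,  a(40) = 5,  a(41) = 23,  a(42) = 0,  a(43) = 23,  a(44) = 23,  a(45) = 18,  a(46) = 13,  a(47) = 3,  a(48) = 16,  a(49) = 19,  a(50) = 7.
Since (a(49), a(50)) = (a(1), a(2)) = (19, 7) (two consecutive terms determine the rest), the sequence is periodic with period 48.
So a(871) = a(1 + ((871-1) mod 48)) = a(7) = 11.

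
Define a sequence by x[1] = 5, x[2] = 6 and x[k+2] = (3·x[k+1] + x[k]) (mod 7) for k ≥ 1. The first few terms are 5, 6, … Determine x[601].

2

Computing terms: x[1] = 5, x[2] = 6, x[3] = 2, x[4] = 5, x[5] = 3, x[6] = 0, x[7] = 3, x[8] = 2, x[9] = 2, x[10] = 1, x[11] = 5, x[12] = 2, x[13] = 4, x[14] = 0, x[15] = 4, x[16] = 5, x[17] = 5, x[18] = 6.
The sequence repeats with period 16.
So x[601] = x[1 + ((601-1) mod 16)] = x[9] = 2.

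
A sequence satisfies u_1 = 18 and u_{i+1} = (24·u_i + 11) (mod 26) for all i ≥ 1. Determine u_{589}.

Computing terms: u_1 = 18; u_2 = 1; u_3 = 9; u_4 = 19; u_5 = 25; u_6 = 13; u_7 = 11; u_8 = 15; u_9 = 7; u_{10} = 23; u_{11} = 17; u_{12} = 3; u_{13} = 5; u_{14} = 1.
Since u_{14} = u_2 = 1, the sequence is eventually periodic: after a pre-period of length 1 it cycles with period 12.
For i ≥ 2, u_i depends only on (i - 2) mod 12. (589 - 2) mod 12 = 11, so u_{589} = u_{13} = 5.

5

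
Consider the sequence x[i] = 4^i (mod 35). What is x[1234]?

11

We have x[0] = 1,  x[1] = 4,  x[2] = 16,  x[3] = 29,  x[4] = 11,  x[5] = 9,  x[6] = 1.
Since x[6] = x[0] = 1, the sequence is periodic with period 6.
So x[1234] = x[0 + ((1234-0) mod 6)] = x[4] = 11.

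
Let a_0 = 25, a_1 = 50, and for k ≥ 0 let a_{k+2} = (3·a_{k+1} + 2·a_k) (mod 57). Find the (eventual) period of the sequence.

36

a_0 = 25; a_1 = 50; a_2 = 29; a_3 = 16; a_4 = 49; a_5 = 8; a_6 = 8; a_7 = 40; a_8 = 22; a_9 = 32; a_{10} = 26; a_{11} = 28; a_{12} = 22; a_{13} = 8; a_{14} = 11; a_{15} = 49; a_{16} = 55; a_{17} = 35; a_{18} = 44; a_{19} = 31; a_{20} = 10; a_{21} = 35; a_{22} = 11; a_{23} = 46; a_{24} = 46; a_{25} = 2; a_{26} = 41; a_{27} = 13; a_{28} = 7; a_{29} = 47; a_{30} = 41; a_{31} = 46; a_{32} = 49; a_{33} = 11; a_{34} = 17; a_{35} = 16; a_{36} = 25; a_{37} = 50.
Since (a_{36}, a_{37}) = (a_0, a_1) = (25, 50) (two consecutive terms determine the rest), the sequence is periodic with period 36.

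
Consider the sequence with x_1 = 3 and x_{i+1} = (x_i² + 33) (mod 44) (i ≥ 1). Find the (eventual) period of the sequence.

x_1 = 3,  x_2 = 42,  x_3 = 37,  x_4 = 38,  x_5 = 25,  x_6 = 42.
Since x_6 = x_2 = 42, the sequence is eventually periodic: after a pre-period of length 1 it cycles with period 4.

4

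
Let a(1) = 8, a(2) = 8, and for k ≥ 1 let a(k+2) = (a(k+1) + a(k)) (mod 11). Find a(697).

5

a(1) = 8, a(2) = 8, a(3) = 5, a(4) = 2, a(5) = 7, a(6) = 9, a(7) = 5, a(8) = 3, a(9) = 8, a(10) = 0, a(11) = 8, a(12) = 8.
The sequence repeats with period 10.
(697 - 1) mod 10 = 6, so a(697) = a(7) = 5.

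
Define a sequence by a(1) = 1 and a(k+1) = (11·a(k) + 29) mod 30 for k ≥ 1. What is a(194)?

28

Listing terms: a(1) = 1, a(2) = 10, a(3) = 19, a(4) = 28, a(5) = 7, a(6) = 16, a(7) = 25, a(8) = 4, a(9) = 13, a(10) = 22, a(11) = 1.
The sequence repeats with period 10.
(194 - 1) mod 10 = 3, so a(194) = a(4) = 28.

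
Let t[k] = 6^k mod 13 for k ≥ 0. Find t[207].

8

t[0] = 1; t[1] = 6; t[2] = 10; t[3] = 8; t[4] = 9; t[5] = 2; t[6] = 12; t[7] = 7; t[8] = 3; t[9] = 5; t[10] = 4; t[11] = 11; t[12] = 1.
Since t[12] = t[0] = 1, the sequence is periodic with period 12.
(207 - 0) mod 12 = 3, so t[207] = t[3] = 8.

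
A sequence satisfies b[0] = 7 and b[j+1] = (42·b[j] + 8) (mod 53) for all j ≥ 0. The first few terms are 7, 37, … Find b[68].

b[0] = 7; b[1] = 37; b[2] = 25; b[3] = 51; b[4] = 30; b[5] = 49; b[6] = 52; b[7] = 19; b[8] = 11; b[9] = 46; b[10] = 32; b[11] = 27; b[12] = 29; b[13] = 7.
Since b[13] = b[0] = 7, the sequence is periodic with period 13.
So b[68] = b[0 + ((68-0) mod 13)] = b[3] = 51.

51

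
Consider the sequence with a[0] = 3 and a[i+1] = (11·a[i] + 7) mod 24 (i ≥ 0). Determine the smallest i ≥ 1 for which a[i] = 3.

4

a[0] = 3, a[1] = 16, a[2] = 15, a[3] = 4, a[4] = 3.
Since a[4] = a[0] = 3, the sequence is periodic with period 4.
The value 3 next appears (with i ≥ 1) at a[4].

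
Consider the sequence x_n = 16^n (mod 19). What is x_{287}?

6

x_0 = 1; x_1 = 16; x_2 = 9; x_3 = 11; x_4 = 5; x_5 = 4; x_6 = 7; x_7 = 17; x_8 = 6; x_9 = 1.
Since x_9 = x_0 = 1, the sequence is periodic with period 9.
So x_{287} = x_{0 + ((287-0) mod 9)} = x_8 = 6.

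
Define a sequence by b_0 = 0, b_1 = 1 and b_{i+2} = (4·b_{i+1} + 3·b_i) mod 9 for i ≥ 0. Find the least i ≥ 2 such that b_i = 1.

3

Listing terms: b_0 = 0; b_1 = 1; b_2 = 4; b_3 = 1; b_4 = 7; b_5 = 4; b_6 = 1.
Since (b_5, b_6) = (b_2, b_3) = (4, 1) (two consecutive terms determine the rest), the sequence is eventually periodic: after a pre-period of length 2 it cycles with period 3.
The value 1 first appears (with i ≥ 2) at b_3.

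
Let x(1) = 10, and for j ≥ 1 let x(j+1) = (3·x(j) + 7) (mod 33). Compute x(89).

Computing terms: x(1) = 10, x(2) = 4, x(3) = 19, x(4) = 31, x(5) = 1, x(6) = 10.
The sequence repeats with period 5.
So x(89) = x(1 + ((89-1) mod 5)) = x(4) = 31.

31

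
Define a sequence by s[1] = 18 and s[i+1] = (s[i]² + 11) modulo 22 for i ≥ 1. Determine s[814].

5

We have s[1] = 18,  s[2] = 5,  s[3] = 14,  s[4] = 9,  s[5] = 4,  s[6] = 5.
Since s[6] = s[2] = 5, the sequence is eventually periodic: after a pre-period of length 1 it cycles with period 4.
For i ≥ 2, s[i] depends only on (i - 2) mod 4. (814 - 2) mod 4 = 0, so s[814] = s[2] = 5.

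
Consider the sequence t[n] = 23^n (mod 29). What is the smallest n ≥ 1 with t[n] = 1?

7

We have t[0] = 1; t[1] = 23; t[2] = 7; t[3] = 16; t[4] = 20; t[5] = 25; t[6] = 24; t[7] = 1.
Since t[7] = t[0] = 1, the sequence is periodic with period 7.
The value 1 next appears (with n ≥ 1) at t[7].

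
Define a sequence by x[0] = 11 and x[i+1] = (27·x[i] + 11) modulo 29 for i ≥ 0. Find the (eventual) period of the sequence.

Listing terms: x[0] = 11,  x[1] = 18,  x[2] = 4,  x[3] = 3,  x[4] = 5,  x[5] = 1,  x[6] = 9,  x[7] = 22,  x[8] = 25,  x[9] = 19,  x[10] = 2,  x[11] = 7,  x[12] = 26,  x[13] = 17,  x[14] = 6,  x[15] = 28,  x[16] = 13,  x[17] = 14,  x[18] = 12,  x[19] = 16,  x[20] = 8,  x[21] = 24,  x[22] = 21,  x[23] = 27,  x[24] = 15,  x[25] = 10,  x[26] = 20,  x[27] = 0,  x[28] = 11.
Since x[28] = x[0] = 11, the sequence is periodic with period 28.

28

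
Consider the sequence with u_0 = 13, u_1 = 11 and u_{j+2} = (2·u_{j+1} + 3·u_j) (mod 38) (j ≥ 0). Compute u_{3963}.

Listing terms: u_0 = 13, u_1 = 11, u_2 = 23, u_3 = 3, u_4 = 37, u_5 = 7, u_6 = 11, u_7 = 5, u_8 = 5, u_9 = 25, u_{10} = 27, u_{11} = 15, u_{12} = 35, u_{13} = 1, u_{14} = 31, u_{15} = 27, u_{16} = 33, u_{17} = 33, u_{18} = 13, u_{19} = 11.
The sequence repeats with period 18.
So u_{3963} = u_{0 + ((3963-0) mod 18)} = u_3 = 3.

3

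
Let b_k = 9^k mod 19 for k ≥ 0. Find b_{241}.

4

b_0 = 1; b_1 = 9; b_2 = 5; b_3 = 7; b_4 = 6; b_5 = 16; b_6 = 11; b_7 = 4; b_8 = 17; b_9 = 1.
Since b_9 = b_0 = 1, the sequence is periodic with period 9.
(241 - 0) mod 9 = 7, so b_{241} = b_7 = 4.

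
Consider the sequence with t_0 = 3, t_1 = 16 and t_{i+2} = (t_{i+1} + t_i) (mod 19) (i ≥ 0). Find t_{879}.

We have t_0 = 3,  t_1 = 16,  t_2 = 0,  t_3 = 16,  t_4 = 16,  t_5 = 13,  t_6 = 10,  t_7 = 4,  t_8 = 14,  t_9 = 18,  t_{10} = 13,  t_{11} = 12,  t_{12} = 6,  t_{13} = 18,  t_{14} = 5,  t_{15} = 4,  t_{16} = 9,  t_{17} = 13,  t_{18} = 3,  t_{19} = 16.
The sequence repeats with period 18.
So t_{879} = t_{0 + ((879-0) mod 18)} = t_{15} = 4.

4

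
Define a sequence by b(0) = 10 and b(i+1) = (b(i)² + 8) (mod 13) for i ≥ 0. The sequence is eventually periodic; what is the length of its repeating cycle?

Listing terms: b(0) = 10,  b(1) = 4,  b(2) = 11,  b(3) = 12,  b(4) = 9,  b(5) = 11.
Since b(5) = b(2) = 11, the sequence is eventually periodic: after a pre-period of length 2 it cycles with period 3.

3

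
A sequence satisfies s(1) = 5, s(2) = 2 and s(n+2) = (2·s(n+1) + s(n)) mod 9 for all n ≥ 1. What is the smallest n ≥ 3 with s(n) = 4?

We have s(1) = 5,  s(2) = 2,  s(3) = 0,  s(4) = 2,  s(5) = 4,  s(6) = 1,  s(7) = 6,  s(8) = 4,  s(9) = 5,  s(10) = 5,  s(11) = 6,  s(12) = 8,  s(13) = 4,  s(14) = 7,  s(15) = 0,  s(16) = 7,  s(17) = 5,  s(18) = 8,  s(19) = 3,  s(20) = 5,  s(21) = 4,  s(22) = 4,  s(23) = 3,  s(24) = 1,  s(25) = 5,  s(26) = 2.
Since (s(25), s(26)) = (s(1), s(2)) = (5, 2) (two consecutive terms determine the rest), the sequence is periodic with period 24.
The value 4 first appears (with n ≥ 3) at s(5).

5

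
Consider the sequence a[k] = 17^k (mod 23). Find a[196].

We have a[0] = 1; a[1] = 17; a[2] = 13; a[3] = 14; a[4] = 8; a[5] = 21; a[6] = 12; a[7] = 20; a[8] = 18; a[9] = 7; a[10] = 4; a[11] = 22; a[12] = 6; a[13] = 10; a[14] = 9; a[15] = 15; a[16] = 2; a[17] = 11; a[18] = 3; a[19] = 5; a[20] = 16; a[21] = 19; a[22] = 1.
The sequence repeats with period 22.
So a[196] = a[0 + ((196-0) mod 22)] = a[20] = 16.

16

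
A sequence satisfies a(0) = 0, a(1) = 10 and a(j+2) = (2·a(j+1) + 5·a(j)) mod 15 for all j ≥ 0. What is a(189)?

0

We have a(0) = 0,  a(1) = 10,  a(2) = 5,  a(3) = 0,  a(4) = 10.
The sequence repeats with period 3.
(189 - 0) mod 3 = 0, so a(189) = a(0) = 0.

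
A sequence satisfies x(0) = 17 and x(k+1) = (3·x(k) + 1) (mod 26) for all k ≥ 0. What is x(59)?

Listing terms: x(0) = 17, x(1) = 0, x(2) = 1, x(3) = 4, x(4) = 13, x(5) = 14, x(6) = 17.
Since x(6) = x(0) = 17, the sequence is periodic with period 6.
So x(59) = x(0 + ((59-0) mod 6)) = x(5) = 14.

14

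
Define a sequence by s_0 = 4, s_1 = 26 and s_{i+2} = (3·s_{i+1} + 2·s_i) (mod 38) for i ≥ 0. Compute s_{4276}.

12

We have s_0 = 4,  s_1 = 26,  s_2 = 10,  s_3 = 6,  s_4 = 0,  s_5 = 12,  s_6 = 36,  s_7 = 18,  s_8 = 12,  s_9 = 34,  s_{10} = 12,  s_{11} = 28,  s_{12} = 32,  s_{13} = 0,  s_{14} = 26,  s_{15} = 2,  s_{16} = 20,  s_{17} = 26,  s_{18} = 4,  s_{19} = 26.
Since (s_{18}, s_{19}) = (s_0, s_1) = (4, 26) (two consecutive terms determine the rest), the sequence is periodic with period 18.
(4276 - 0) mod 18 = 10, so s_{4276} = s_{10} = 12.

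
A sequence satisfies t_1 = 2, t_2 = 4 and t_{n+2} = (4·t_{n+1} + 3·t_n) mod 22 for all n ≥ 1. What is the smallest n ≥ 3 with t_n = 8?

We have t_1 = 2; t_2 = 4; t_3 = 0; t_4 = 12; t_5 = 4; t_6 = 8; t_7 = 0; t_8 = 2; t_9 = 8; t_{10} = 16; t_{11} = 0; t_{12} = 4; t_{13} = 16; t_{14} = 10; t_{15} = 0; t_{16} = 8; t_{17} = 10; t_{18} = 20; t_{19} = 0; t_{20} = 16; t_{21} = 20; t_{22} = 18; t_{23} = 0; t_{24} = 10; t_{25} = 18; t_{26} = 14; t_{27} = 0; t_{28} = 20; t_{29} = 14; t_{30} = 6; t_{31} = 0; t_{32} = 18; t_{33} = 6; t_{34} = 12; t_{35} = 0; t_{36} = 14; t_{37} = 12; t_{38} = 2; t_{39} = 0; t_{40} = 6; t_{41} = 2; t_{42} = 4.
Since (t_{41}, t_{42}) = (t_1, t_2) = (2, 4) (two consecutive terms determine the rest), the sequence is periodic with period 40.
The value 8 first appears (with n ≥ 3) at t_6.

6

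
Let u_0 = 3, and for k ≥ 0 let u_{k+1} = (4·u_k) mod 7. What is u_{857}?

6

Computing terms: u_0 = 3,  u_1 = 5,  u_2 = 6,  u_3 = 3.
Since u_3 = u_0 = 3, the sequence is periodic with period 3.
So u_{857} = u_{0 + ((857-0) mod 3)} = u_2 = 6.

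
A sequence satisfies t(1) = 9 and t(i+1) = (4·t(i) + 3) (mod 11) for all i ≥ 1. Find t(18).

We have t(1) = 9; t(2) = 6; t(3) = 5; t(4) = 1; t(5) = 7; t(6) = 9.
The sequence repeats with period 5.
So t(18) = t(1 + ((18-1) mod 5)) = t(3) = 5.

5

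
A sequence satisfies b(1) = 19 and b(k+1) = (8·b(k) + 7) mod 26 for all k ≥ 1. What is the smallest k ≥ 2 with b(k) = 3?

2

Listing terms: b(1) = 19; b(2) = 3; b(3) = 5; b(4) = 21; b(5) = 19.
The sequence repeats with period 4.
The value 3 first appears (with k ≥ 2) at b(2).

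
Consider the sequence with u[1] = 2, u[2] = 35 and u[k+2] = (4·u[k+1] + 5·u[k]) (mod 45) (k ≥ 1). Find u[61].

Listing terms: u[1] = 2, u[2] = 35, u[3] = 15, u[4] = 10, u[5] = 25, u[6] = 15, u[7] = 5, u[8] = 5, u[9] = 0, u[10] = 25, u[11] = 10, u[12] = 30, u[13] = 35, u[14] = 20, u[15] = 30, u[16] = 40, u[17] = 40, u[18] = 0, u[19] = 20, u[20] = 35, u[21] = 15.
Since (u[20], u[21]) = (u[2], u[3]) = (35, 15) (two consecutive terms determine the rest), the sequence is eventually periodic: after a pre-period of length 1 it cycles with period 18.
For k ≥ 2, u[k] depends only on (k - 2) mod 18. (61 - 2) mod 18 = 5, so u[61] = u[7] = 5.

5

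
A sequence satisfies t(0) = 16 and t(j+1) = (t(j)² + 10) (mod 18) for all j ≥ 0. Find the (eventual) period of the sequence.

We have t(0) = 16, t(1) = 14, t(2) = 8, t(3) = 2, t(4) = 14.
Since t(4) = t(1) = 14, the sequence is eventually periodic: after a pre-period of length 1 it cycles with period 3.

3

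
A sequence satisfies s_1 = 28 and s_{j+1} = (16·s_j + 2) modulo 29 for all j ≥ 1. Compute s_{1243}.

Listing terms: s_1 = 28; s_2 = 15; s_3 = 10; s_4 = 17; s_5 = 13; s_6 = 7; s_7 = 27; s_8 = 28.
The sequence repeats with period 7.
(1243 - 1) mod 7 = 3, so s_{1243} = s_4 = 17.

17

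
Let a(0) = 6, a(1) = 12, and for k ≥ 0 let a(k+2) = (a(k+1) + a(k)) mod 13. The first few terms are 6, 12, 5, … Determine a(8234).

5

Listing terms: a(0) = 6; a(1) = 12; a(2) = 5; a(3) = 4; a(4) = 9; a(5) = 0; a(6) = 9; a(7) = 9; a(8) = 5; a(9) = 1; a(10) = 6; a(11) = 7; a(12) = 0; a(13) = 7; a(14) = 7; a(15) = 1; a(16) = 8; a(17) = 9; a(18) = 4; a(19) = 0; a(20) = 4; a(21) = 4; a(22) = 8; a(23) = 12; a(24) = 7; a(25) = 6; a(26) = 0; a(27) = 6; a(28) = 6; a(29) = 12.
Since (a(28), a(29)) = (a(0), a(1)) = (6, 12) (two consecutive terms determine the rest), the sequence is periodic with period 28.
So a(8234) = a(0 + ((8234-0) mod 28)) = a(2) = 5.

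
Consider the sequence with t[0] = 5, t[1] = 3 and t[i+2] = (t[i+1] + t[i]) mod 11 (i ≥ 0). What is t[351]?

3

t[0] = 5; t[1] = 3; t[2] = 8; t[3] = 0; t[4] = 8; t[5] = 8; t[6] = 5; t[7] = 2; t[8] = 7; t[9] = 9; t[10] = 5; t[11] = 3.
Since (t[10], t[11]) = (t[0], t[1]) = (5, 3) (two consecutive terms determine the rest), the sequence is periodic with period 10.
So t[351] = t[0 + ((351-0) mod 10)] = t[1] = 3.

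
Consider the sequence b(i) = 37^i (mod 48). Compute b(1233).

37

Computing terms: b(0) = 1, b(1) = 37, b(2) = 25, b(3) = 13, b(4) = 1.
Since b(4) = b(0) = 1, the sequence is periodic with period 4.
So b(1233) = b(0 + ((1233-0) mod 4)) = b(1) = 37.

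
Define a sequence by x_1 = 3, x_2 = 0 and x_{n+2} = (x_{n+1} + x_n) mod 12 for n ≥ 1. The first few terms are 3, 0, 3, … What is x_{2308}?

3

x_1 = 3,  x_2 = 0,  x_3 = 3,  x_4 = 3,  x_5 = 6,  x_6 = 9,  x_7 = 3,  x_8 = 0.
Since (x_7, x_8) = (x_1, x_2) = (3, 0) (two consecutive terms determine the rest), the sequence is periodic with period 6.
So x_{2308} = x_{1 + ((2308-1) mod 6)} = x_4 = 3.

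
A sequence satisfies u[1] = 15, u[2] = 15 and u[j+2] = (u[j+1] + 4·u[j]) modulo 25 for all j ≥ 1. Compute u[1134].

0

Listing terms: u[1] = 15; u[2] = 15; u[3] = 0; u[4] = 10; u[5] = 10; u[6] = 0; u[7] = 15; u[8] = 15.
Since (u[7], u[8]) = (u[1], u[2]) = (15, 15) (two consecutive terms determine the rest), the sequence is periodic with period 6.
So u[1134] = u[1 + ((1134-1) mod 6)] = u[6] = 0.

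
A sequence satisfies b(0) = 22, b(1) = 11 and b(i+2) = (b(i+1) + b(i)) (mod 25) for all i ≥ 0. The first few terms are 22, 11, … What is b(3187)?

We have b(0) = 22; b(1) = 11; b(2) = 8; b(3) = 19; b(4) = 2; b(5) = 21; b(6) = 23; b(7) = 19; b(8) = 17; b(9) = 11; b(10) = 3; b(11) = 14; b(12) = 17; b(13) = 6; b(14) = 23; b(15) = 4; b(16) = 2; b(17) = 6; b(18) = 8; b(19) = 14; b(20) = 22; b(21) = 11.
The sequence repeats with period 20.
So b(3187) = b(0 + ((3187-0) mod 20)) = b(7) = 19.

19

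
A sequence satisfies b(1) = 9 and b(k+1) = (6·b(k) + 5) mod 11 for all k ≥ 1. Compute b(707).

5

Computing terms: b(1) = 9,  b(2) = 4,  b(3) = 7,  b(4) = 3,  b(5) = 1,  b(6) = 0,  b(7) = 5,  b(8) = 2,  b(9) = 6,  b(10) = 8,  b(11) = 9.
Since b(11) = b(1) = 9, the sequence is periodic with period 10.
So b(707) = b(1 + ((707-1) mod 10)) = b(7) = 5.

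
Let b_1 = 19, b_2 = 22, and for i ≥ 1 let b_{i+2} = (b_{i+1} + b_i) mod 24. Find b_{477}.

5

b_1 = 19,  b_2 = 22,  b_3 = 17,  b_4 = 15,  b_5 = 8,  b_6 = 23,  b_7 = 7,  b_8 = 6,  b_9 = 13,  b_{10} = 19,  b_{11} = 8,  b_{12} = 3,  b_{13} = 11,  b_{14} = 14,  b_{15} = 1,  b_{16} = 15,  b_{17} = 16,  b_{18} = 7,  b_{19} = 23,  b_{20} = 6,  b_{21} = 5,  b_{22} = 11,  b_{23} = 16,  b_{24} = 3,  b_{25} = 19,  b_{26} = 22.
The sequence repeats with period 24.
(477 - 1) mod 24 = 20, so b_{477} = b_{21} = 5.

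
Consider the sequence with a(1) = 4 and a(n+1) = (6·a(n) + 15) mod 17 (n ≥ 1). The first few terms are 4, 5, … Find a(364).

Computing terms: a(1) = 4,  a(2) = 5,  a(3) = 11,  a(4) = 13,  a(5) = 8,  a(6) = 12,  a(7) = 2,  a(8) = 10,  a(9) = 7,  a(10) = 6,  a(11) = 0,  a(12) = 15,  a(13) = 3,  a(14) = 16,  a(15) = 9,  a(16) = 1,  a(17) = 4.
Since a(17) = a(1) = 4, the sequence is periodic with period 16.
So a(364) = a(1 + ((364-1) mod 16)) = a(12) = 15.

15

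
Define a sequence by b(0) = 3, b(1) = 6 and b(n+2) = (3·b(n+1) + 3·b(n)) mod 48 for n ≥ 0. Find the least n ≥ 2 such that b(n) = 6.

13

b(0) = 3,  b(1) = 6,  b(2) = 27,  b(3) = 3,  b(4) = 42,  b(5) = 39,  b(6) = 3,  b(7) = 30,  b(8) = 3,  b(9) = 3,  b(10) = 18,  b(11) = 15,  b(12) = 3,  b(13) = 6.
Since (b(12), b(13)) = (b(0), b(1)) = (3, 6) (two consecutive terms determine the rest), the sequence is periodic with period 12.
The value 6 next appears (with n ≥ 2) at b(13).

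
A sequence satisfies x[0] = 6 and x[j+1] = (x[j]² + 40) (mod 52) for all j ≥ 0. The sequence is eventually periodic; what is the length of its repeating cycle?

Listing terms: x[0] = 6; x[1] = 24; x[2] = 44; x[3] = 0; x[4] = 40; x[5] = 28; x[6] = 44.
Since x[6] = x[2] = 44, the sequence is eventually periodic: after a pre-period of length 2 it cycles with period 4.

4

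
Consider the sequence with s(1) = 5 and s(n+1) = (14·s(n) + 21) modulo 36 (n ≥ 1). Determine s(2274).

31

Computing terms: s(1) = 5,  s(2) = 19,  s(3) = 35,  s(4) = 7,  s(5) = 11,  s(6) = 31,  s(7) = 23,  s(8) = 19.
Since s(8) = s(2) = 19, the sequence is eventually periodic: after a pre-period of length 1 it cycles with period 6.
For n ≥ 2, s(n) depends only on (n - 2) mod 6. (2274 - 2) mod 6 = 4, so s(2274) = s(6) = 31.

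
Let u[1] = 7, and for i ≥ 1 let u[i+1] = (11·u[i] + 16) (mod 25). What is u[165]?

Computing terms: u[1] = 7, u[2] = 18, u[3] = 14, u[4] = 20, u[5] = 11, u[6] = 12, u[7] = 23, u[8] = 19, u[9] = 0, u[10] = 16, u[11] = 17, u[12] = 3, u[13] = 24, u[14] = 5, u[15] = 21, u[16] = 22, u[17] = 8, u[18] = 4, u[19] = 10, u[20] = 1, u[21] = 2, u[22] = 13, u[23] = 9, u[24] = 15, u[25] = 6, u[26] = 7.
The sequence repeats with period 25.
So u[165] = u[1 + ((165-1) mod 25)] = u[15] = 21.

21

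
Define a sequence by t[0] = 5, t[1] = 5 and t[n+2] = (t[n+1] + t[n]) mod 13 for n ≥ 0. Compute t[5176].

10

Computing terms: t[0] = 5,  t[1] = 5,  t[2] = 10,  t[3] = 2,  t[4] = 12,  t[5] = 1,  t[6] = 0,  t[7] = 1,  t[8] = 1,  t[9] = 2,  t[10] = 3,  t[11] = 5,  t[12] = 8,  t[13] = 0,  t[14] = 8,  t[15] = 8,  t[16] = 3,  t[17] = 11,  t[18] = 1,  t[19] = 12,  t[20] = 0,  t[21] = 12,  t[22] = 12,  t[23] = 11,  t[24] = 10,  t[25] = 8,  t[26] = 5,  t[27] = 0,  t[28] = 5,  t[29] = 5.
Since (t[28], t[29]) = (t[0], t[1]) = (5, 5) (two consecutive terms determine the rest), the sequence is periodic with period 28.
So t[5176] = t[0 + ((5176-0) mod 28)] = t[24] = 10.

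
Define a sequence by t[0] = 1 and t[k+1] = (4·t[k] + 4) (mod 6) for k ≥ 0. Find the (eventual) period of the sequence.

t[0] = 1, t[1] = 2, t[2] = 0, t[3] = 4, t[4] = 2.
Since t[4] = t[1] = 2, the sequence is eventually periodic: after a pre-period of length 1 it cycles with period 3.

3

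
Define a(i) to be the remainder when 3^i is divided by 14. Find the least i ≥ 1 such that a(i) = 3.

a(0) = 1,  a(1) = 3,  a(2) = 9,  a(3) = 13,  a(4) = 11,  a(5) = 5,  a(6) = 1.
Since a(6) = a(0) = 1, the sequence is periodic with period 6.
The value 3 first appears (with i ≥ 1) at a(1).

1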